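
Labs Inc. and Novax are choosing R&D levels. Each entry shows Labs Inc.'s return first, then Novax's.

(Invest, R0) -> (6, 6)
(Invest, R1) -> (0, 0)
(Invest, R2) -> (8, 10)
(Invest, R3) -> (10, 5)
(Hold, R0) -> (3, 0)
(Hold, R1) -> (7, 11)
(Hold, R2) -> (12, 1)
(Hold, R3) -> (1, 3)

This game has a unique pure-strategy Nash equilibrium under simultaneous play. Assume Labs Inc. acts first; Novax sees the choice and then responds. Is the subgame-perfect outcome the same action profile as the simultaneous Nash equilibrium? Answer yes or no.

Work backward from Novax's decision.
- Invest: Novax compares 6, 0, 10, 5 and picks R2; Labs Inc. would get 8.
- Hold: Novax compares 0, 11, 1, 3 and picks R1; Labs Inc. would get 7.
Among 8, 7, the best is 8 at Invest. Subgame-perfect outcome: (Invest, R2) with payoffs (8, 10).
For the simultaneous game, intersect best replies.
Labs Inc.'s best replies: R0→Invest; R1→Hold; R2→Hold; R3→Invest.
Novax's best replies: Invest→R2; Hold→R1.
The unique mutual best reply is (Hold, R1), giving (7, 11).
Sequential outcome (Invest, R2) differs from the Nash profile (Hold, R1).

no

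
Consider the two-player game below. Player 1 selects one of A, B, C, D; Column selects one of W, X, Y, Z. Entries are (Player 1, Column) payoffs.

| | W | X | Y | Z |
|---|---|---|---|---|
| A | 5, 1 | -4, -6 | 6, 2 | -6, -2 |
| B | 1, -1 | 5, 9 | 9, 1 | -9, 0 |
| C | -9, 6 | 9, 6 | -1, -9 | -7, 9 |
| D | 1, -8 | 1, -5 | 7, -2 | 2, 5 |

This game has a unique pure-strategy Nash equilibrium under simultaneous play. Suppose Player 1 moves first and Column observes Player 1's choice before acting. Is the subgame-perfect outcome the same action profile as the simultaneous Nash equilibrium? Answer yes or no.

Column best-responds to each possible Player 1 move:
- A: BR = Y, leader payoff 6.
- B: BR = X, leader payoff 5.
- C: BR = Z, leader payoff -7.
- D: BR = Z, leader payoff 2.
Player 1's induced payoffs are 6, 5, -7, 2, so Player 1 commits to A. Subgame-perfect outcome: (A, Y) with payoffs (6, 2).
For the simultaneous game, intersect best replies.
Player 1's best replies: W→A; X→C; Y→B; Z→D.
Column's best replies: A→Y; B→X; C→Z; D→Z.
Only (D, Z) has each player best-responding; Nash payoffs (2, 5).
Sequential outcome (A, Y) differs from the Nash profile (D, Z).

no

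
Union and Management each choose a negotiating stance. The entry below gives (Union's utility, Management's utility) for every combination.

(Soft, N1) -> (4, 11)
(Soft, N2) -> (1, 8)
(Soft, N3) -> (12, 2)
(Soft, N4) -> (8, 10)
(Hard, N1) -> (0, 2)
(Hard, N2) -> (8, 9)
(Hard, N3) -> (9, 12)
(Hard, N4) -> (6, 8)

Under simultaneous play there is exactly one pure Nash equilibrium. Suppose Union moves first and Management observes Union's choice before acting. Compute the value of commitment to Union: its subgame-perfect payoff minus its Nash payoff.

Management best-responds to each possible Union move:
- Soft: BR = N1, leader payoff 4.
- Hard: BR = N3, leader payoff 9.
Among 4, 9, the best is 9 at Hard. Subgame-perfect outcome: (Hard, N3) with payoffs (9, 12).
Under simultaneous play:
Union's best replies: N1→Soft; N2→Hard; N3→Soft; N4→Soft.
Management's best replies: Soft→N1; Hard→N3.
The unique mutual best reply is (Soft, N1), giving (4, 11).
Union's commitment gain: 9 − 4 = 5.

5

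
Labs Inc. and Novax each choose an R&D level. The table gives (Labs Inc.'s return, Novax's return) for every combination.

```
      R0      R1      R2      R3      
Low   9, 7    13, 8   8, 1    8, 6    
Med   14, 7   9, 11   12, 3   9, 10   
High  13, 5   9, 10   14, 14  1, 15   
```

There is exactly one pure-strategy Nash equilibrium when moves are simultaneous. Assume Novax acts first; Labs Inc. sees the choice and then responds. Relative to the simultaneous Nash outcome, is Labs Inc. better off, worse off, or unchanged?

better off

Labs Inc. best-responds to each possible Novax move:
- R0: BR = Med, leader payoff 7.
- R1: BR = Low, leader payoff 8.
- R2: BR = High, leader payoff 14.
- R3: BR = Med, leader payoff 10.
Among 7, 8, 14, 10, the best is 14 at R2. Subgame-perfect outcome: (High, R2) with payoffs (14, 14).
Now find the simultaneous Nash equilibrium.
Labs Inc.'s best replies: R0→Med; R1→Low; R2→High; R3→Med.
Novax's best replies: Low→R1; Med→R1; High→R3.
The unique mutual best reply is (Low, R1), giving (13, 8).
Labs Inc. earns 14 sequentially versus 13 at the Nash outcome: better off.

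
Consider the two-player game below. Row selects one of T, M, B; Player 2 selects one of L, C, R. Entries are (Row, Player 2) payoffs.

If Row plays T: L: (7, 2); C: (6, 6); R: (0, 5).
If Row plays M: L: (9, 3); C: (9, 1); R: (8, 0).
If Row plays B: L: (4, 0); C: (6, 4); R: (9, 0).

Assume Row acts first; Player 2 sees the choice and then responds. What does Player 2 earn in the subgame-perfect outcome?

3

Work backward from Player 2's decision.
- T: Player 2 compares 2, 6, 5 and picks C; Row would get 6.
- M: Player 2 compares 3, 1, 0 and picks L; Row would get 9.
- B: Player 2 compares 0, 4, 0 and picks C; Row would get 6.
Row's induced payoffs are 6, 9, 6, so Row commits to M. Subgame-perfect outcome: (M, L) with payoffs (9, 3).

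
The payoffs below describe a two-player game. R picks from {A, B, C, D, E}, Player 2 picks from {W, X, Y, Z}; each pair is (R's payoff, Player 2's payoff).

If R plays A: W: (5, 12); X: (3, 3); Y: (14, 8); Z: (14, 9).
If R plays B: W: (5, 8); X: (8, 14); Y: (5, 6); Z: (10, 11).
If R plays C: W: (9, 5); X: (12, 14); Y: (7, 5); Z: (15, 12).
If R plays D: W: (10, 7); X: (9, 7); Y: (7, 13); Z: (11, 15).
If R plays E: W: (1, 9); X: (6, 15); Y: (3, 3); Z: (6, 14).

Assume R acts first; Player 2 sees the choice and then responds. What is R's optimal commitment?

C

Player 2 best-responds to each possible R move:
- A → Player 2 plays W (best of 12, 3, 8, 9); R gets 5.
- B → Player 2 plays X (best of 8, 14, 6, 11); R gets 8.
- C → Player 2 plays X (best of 5, 14, 5, 12); R gets 12.
- D → Player 2 plays Z (best of 7, 7, 13, 15); R gets 11.
- E → Player 2 plays X (best of 9, 15, 3, 14); R gets 6.
Among 5, 8, 12, 11, 6, the best is 12 at C. Subgame-perfect outcome: (C, X) with payoffs (12, 14).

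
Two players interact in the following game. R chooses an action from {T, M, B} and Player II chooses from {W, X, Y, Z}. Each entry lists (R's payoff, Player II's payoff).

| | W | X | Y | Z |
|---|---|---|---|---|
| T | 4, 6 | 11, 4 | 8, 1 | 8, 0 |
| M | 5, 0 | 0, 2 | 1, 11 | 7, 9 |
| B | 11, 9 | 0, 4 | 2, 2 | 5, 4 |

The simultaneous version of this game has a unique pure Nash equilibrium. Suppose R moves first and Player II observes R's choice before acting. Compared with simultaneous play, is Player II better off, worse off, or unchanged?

unchanged

Solve by backward induction (R leads).
- T: Player II compares 6, 4, 1, 0 and picks W; R would get 4.
- M: Player II compares 0, 2, 11, 9 and picks Y; R would get 1.
- B: Player II compares 9, 4, 2, 4 and picks W; R would get 11.
Maximizing over 4, 1, 11, R chooses B. Subgame-perfect outcome: (B, W) with payoffs (11, 9).
Under simultaneous play:
R's best replies: W→B; X→T; Y→T; Z→T.
Player II's best replies: T→W; M→Y; B→W.
Only (B, W) has each player best-responding; Nash payoffs (11, 9).
Player II earns 9 sequentially versus 9 at the Nash outcome: unchanged.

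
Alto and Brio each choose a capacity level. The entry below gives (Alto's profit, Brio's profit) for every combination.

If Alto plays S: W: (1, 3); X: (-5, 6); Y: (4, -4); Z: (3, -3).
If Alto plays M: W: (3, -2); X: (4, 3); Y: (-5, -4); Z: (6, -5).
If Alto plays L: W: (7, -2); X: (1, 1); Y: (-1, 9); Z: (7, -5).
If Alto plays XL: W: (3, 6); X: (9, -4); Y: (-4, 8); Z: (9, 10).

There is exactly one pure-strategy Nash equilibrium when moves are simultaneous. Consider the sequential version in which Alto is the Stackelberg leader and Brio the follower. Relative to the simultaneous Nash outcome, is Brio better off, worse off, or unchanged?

Brio best-responds to each possible Alto move:
- S → Brio plays X (best of 3, 6, -4, -3); Alto gets -5.
- M → Brio plays X (best of -2, 3, -4, -5); Alto gets 4.
- L → Brio plays Y (best of -2, 1, 9, -5); Alto gets -1.
- XL → Brio plays Z (best of 6, -4, 8, 10); Alto gets 9.
Alto's induced payoffs are -5, 4, -1, 9, so Alto commits to XL. Subgame-perfect outcome: (XL, Z) with payoffs (9, 10).
Under simultaneous play:
Alto's best replies: W→L; X→XL; Y→S; Z→XL.
Brio's best replies: S→X; M→X; L→Y; XL→Z.
The unique mutual best reply is (XL, Z), giving (9, 10).
Brio earns 10 sequentially versus 10 at the Nash outcome: unchanged.

unchanged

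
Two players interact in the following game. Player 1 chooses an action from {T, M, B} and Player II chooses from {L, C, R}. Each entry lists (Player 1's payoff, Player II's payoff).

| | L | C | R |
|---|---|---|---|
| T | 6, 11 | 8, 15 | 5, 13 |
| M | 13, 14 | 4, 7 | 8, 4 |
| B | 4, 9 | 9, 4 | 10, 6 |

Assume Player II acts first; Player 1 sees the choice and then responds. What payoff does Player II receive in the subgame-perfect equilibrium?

14

Backward induction with Player II moving first.
- L: BR = M, leader payoff 14.
- C: BR = B, leader payoff 4.
- R: BR = B, leader payoff 6.
Among 14, 4, 6, the best is 14 at L. Subgame-perfect outcome: (M, L) with payoffs (13, 14).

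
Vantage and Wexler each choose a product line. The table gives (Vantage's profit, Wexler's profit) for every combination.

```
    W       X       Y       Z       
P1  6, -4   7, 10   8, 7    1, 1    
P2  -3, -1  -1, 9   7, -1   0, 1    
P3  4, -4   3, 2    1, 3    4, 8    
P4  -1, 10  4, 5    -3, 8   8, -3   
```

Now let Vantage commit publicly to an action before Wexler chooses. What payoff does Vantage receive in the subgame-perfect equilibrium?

Wexler best-responds to each possible Vantage move:
- P1: BR = X, leader payoff 7.
- P2: BR = X, leader payoff -1.
- P3: BR = Z, leader payoff 4.
- P4: BR = W, leader payoff -1.
Among 7, -1, 4, -1, the best is 7 at P1. Subgame-perfect outcome: (P1, X) with payoffs (7, 10).

7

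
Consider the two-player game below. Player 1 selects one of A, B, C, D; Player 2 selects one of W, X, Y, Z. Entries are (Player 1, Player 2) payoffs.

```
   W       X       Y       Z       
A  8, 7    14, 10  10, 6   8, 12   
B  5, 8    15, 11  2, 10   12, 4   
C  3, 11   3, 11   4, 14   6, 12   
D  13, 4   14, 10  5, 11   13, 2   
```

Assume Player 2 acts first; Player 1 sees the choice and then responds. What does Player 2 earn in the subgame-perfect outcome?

Solve by backward induction (Player 2 leads).
- W: BR = D, leader payoff 4.
- X: BR = B, leader payoff 11.
- Y: BR = A, leader payoff 6.
- Z: BR = D, leader payoff 2.
Among 4, 11, 6, 2, the best is 11 at X. Subgame-perfect outcome: (B, X) with payoffs (15, 11).

11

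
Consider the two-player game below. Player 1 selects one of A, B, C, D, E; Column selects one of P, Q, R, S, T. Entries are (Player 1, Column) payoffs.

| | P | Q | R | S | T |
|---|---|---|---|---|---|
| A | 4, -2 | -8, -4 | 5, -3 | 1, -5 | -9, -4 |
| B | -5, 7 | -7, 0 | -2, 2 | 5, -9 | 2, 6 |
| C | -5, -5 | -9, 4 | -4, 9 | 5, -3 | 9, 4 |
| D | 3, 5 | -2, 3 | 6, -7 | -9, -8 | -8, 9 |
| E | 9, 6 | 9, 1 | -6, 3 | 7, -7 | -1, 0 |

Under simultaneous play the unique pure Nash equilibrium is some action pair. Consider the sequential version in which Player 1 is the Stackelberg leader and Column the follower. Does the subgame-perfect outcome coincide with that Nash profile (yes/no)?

yes

Solve by backward induction (Player 1 leads).
- A → Column plays P (best of -2, -4, -3, -5, -4); Player 1 gets 4.
- B → Column plays P (best of 7, 0, 2, -9, 6); Player 1 gets -5.
- C → Column plays R (best of -5, 4, 9, -3, 4); Player 1 gets -4.
- D → Column plays T (best of 5, 3, -7, -8, 9); Player 1 gets -8.
- E → Column plays P (best of 6, 1, 3, -7, 0); Player 1 gets 9.
Player 1's induced payoffs are 4, -5, -4, -8, 9, so Player 1 commits to E. Subgame-perfect outcome: (E, P) with payoffs (9, 6).
Now find the simultaneous Nash equilibrium.
Player 1's best replies: P→E; Q→E; R→D; S→E; T→C.
Column's best replies: A→P; B→P; C→R; D→T; E→P.
The unique mutual best reply is (E, P), giving (9, 6).
Sequential outcome (E, P) coincides with the Nash profile (E, P).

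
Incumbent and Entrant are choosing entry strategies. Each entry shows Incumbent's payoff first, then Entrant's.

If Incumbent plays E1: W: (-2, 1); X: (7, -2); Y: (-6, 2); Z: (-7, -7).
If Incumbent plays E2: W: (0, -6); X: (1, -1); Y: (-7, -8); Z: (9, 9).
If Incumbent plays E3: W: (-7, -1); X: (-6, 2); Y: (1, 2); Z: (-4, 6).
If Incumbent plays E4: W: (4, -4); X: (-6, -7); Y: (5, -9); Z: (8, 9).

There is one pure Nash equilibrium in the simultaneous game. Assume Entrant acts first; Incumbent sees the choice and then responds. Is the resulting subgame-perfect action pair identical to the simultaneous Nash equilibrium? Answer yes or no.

Solve by backward induction (Entrant leads).
- W: BR = E4, leader payoff -4.
- X: BR = E1, leader payoff -2.
- Y: BR = E4, leader payoff -9.
- Z: BR = E2, leader payoff 9.
Entrant's induced payoffs are -4, -2, -9, 9, so Entrant commits to Z. Subgame-perfect outcome: (E2, Z) with payoffs (9, 9).
For the simultaneous game, intersect best replies.
Incumbent's best replies: W→E4; X→E1; Y→E4; Z→E2.
Entrant's best replies: E1→Y; E2→Z; E3→Z; E4→Z.
The unique mutual best reply is (E2, Z), giving (9, 9).
Sequential outcome (E2, Z) coincides with the Nash profile (E2, Z).

yes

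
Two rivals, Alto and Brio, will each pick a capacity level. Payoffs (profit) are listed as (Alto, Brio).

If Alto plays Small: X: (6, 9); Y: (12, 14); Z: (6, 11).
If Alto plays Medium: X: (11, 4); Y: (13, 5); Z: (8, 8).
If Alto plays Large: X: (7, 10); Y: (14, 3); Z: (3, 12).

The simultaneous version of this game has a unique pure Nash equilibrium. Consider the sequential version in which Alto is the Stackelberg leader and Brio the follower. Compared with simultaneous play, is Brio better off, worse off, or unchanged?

Solve by backward induction (Alto leads).
- Small: Brio compares 9, 14, 11 and picks Y; Alto would get 12.
- Medium: Brio compares 4, 5, 8 and picks Z; Alto would get 8.
- Large: Brio compares 10, 3, 12 and picks Z; Alto would get 3.
Among 12, 8, 3, the best is 12 at Small. Subgame-perfect outcome: (Small, Y) with payoffs (12, 14).
For the simultaneous game, intersect best replies.
Alto's best replies: X→Medium; Y→Large; Z→Medium.
Brio's best replies: Small→Y; Medium→Z; Large→Z.
Only (Medium, Z) has each player best-responding; Nash payoffs (8, 8).
Brio earns 14 sequentially versus 8 at the Nash outcome: better off.

better off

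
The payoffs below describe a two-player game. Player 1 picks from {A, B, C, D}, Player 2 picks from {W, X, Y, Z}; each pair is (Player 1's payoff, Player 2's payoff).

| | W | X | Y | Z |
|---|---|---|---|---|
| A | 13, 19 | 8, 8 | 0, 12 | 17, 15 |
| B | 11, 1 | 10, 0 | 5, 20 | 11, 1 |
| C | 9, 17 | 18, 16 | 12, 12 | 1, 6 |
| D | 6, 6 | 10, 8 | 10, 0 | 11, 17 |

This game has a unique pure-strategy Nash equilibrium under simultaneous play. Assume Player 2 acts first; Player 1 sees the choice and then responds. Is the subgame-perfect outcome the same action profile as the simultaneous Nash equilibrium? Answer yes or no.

Solve by backward induction (Player 2 leads).
- W → Player 1 plays A (best of 13, 11, 9, 6); Player 2 gets 19.
- X → Player 1 plays C (best of 8, 10, 18, 10); Player 2 gets 16.
- Y → Player 1 plays C (best of 0, 5, 12, 10); Player 2 gets 12.
- Z → Player 1 plays A (best of 17, 11, 1, 11); Player 2 gets 15.
Maximizing over 19, 16, 12, 15, Player 2 chooses W. Subgame-perfect outcome: (A, W) with payoffs (13, 19).
Under simultaneous play:
Player 1's best replies: W→A; X→C; Y→C; Z→A.
Player 2's best replies: A→W; B→Y; C→W; D→Z.
The unique mutual best reply is (A, W), giving (13, 19).
Sequential outcome (A, W) coincides with the Nash profile (A, W).

yes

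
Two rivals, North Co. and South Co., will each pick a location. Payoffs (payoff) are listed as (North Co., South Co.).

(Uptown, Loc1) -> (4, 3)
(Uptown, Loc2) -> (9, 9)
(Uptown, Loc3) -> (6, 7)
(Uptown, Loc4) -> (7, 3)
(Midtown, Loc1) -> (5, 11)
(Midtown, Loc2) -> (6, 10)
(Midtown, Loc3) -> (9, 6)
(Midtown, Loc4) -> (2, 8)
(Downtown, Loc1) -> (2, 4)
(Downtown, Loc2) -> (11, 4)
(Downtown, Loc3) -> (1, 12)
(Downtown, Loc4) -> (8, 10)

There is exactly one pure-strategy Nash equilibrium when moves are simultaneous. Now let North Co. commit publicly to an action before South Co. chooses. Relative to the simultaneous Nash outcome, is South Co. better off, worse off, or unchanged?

worse off

Work backward from South Co.'s decision.
- Uptown: South Co. compares 3, 9, 7, 3 and picks Loc2; North Co. would get 9.
- Midtown: South Co. compares 11, 10, 6, 8 and picks Loc1; North Co. would get 5.
- Downtown: South Co. compares 4, 4, 12, 10 and picks Loc3; North Co. would get 1.
Among 9, 5, 1, the best is 9 at Uptown. Subgame-perfect outcome: (Uptown, Loc2) with payoffs (9, 9).
For the simultaneous game, intersect best replies.
North Co.'s best replies: Loc1→Midtown; Loc2→Downtown; Loc3→Midtown; Loc4→Downtown.
South Co.'s best replies: Uptown→Loc2; Midtown→Loc1; Downtown→Loc3.
Only (Midtown, Loc1) has each player best-responding; Nash payoffs (5, 11).
South Co. earns 9 sequentially versus 11 at the Nash outcome: worse off.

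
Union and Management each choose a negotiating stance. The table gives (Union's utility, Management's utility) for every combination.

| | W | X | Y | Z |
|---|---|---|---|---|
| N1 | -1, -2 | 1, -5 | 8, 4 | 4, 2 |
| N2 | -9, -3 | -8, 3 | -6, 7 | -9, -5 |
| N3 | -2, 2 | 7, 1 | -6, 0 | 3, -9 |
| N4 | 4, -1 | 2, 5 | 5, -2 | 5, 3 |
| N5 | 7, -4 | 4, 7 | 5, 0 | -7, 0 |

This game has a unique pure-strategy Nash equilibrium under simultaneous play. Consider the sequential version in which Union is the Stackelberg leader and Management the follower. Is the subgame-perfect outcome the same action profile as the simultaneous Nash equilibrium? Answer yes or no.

Work backward from Management's decision.
- N1: BR = Y, leader payoff 8.
- N2: BR = Y, leader payoff -6.
- N3: BR = W, leader payoff -2.
- N4: BR = X, leader payoff 2.
- N5: BR = X, leader payoff 4.
Maximizing over 8, -6, -2, 2, 4, Union chooses N1. Subgame-perfect outcome: (N1, Y) with payoffs (8, 4).
Under simultaneous play:
Union's best replies: W→N5; X→N3; Y→N1; Z→N4.
Management's best replies: N1→Y; N2→Y; N3→W; N4→X; N5→X.
The unique mutual best reply is (N1, Y), giving (8, 4).
Sequential outcome (N1, Y) coincides with the Nash profile (N1, Y).

yes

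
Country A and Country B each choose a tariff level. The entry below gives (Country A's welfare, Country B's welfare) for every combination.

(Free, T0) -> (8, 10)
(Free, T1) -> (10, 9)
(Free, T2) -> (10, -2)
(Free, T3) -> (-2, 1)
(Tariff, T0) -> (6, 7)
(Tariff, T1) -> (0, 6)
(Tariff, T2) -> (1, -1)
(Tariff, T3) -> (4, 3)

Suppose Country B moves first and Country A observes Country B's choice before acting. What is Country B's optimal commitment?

Work backward from Country A's decision.
- T0: BR = Free, leader payoff 10.
- T1: BR = Free, leader payoff 9.
- T2: BR = Free, leader payoff -2.
- T3: BR = Tariff, leader payoff 3.
Among 10, 9, -2, 3, the best is 10 at T0. Subgame-perfect outcome: (Free, T0) with payoffs (8, 10).

T0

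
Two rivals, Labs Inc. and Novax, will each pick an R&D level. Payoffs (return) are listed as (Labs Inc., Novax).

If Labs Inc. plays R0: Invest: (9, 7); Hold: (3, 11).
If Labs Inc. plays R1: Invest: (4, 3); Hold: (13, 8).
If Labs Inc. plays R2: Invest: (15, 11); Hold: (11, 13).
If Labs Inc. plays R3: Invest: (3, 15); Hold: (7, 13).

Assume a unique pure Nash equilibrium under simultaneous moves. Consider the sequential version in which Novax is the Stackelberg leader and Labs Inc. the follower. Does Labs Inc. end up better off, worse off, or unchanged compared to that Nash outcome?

Solve by backward induction (Novax leads).
- Invest → Labs Inc. plays R2 (best of 9, 4, 15, 3); Novax gets 11.
- Hold → Labs Inc. plays R1 (best of 3, 13, 11, 7); Novax gets 8.
Maximizing over 11, 8, Novax chooses Invest. Subgame-perfect outcome: (R2, Invest) with payoffs (15, 11).
Now find the simultaneous Nash equilibrium.
Labs Inc.'s best replies: Invest→R2; Hold→R1.
Novax's best replies: R0→Hold; R1→Hold; R2→Hold; R3→Invest.
The unique mutual best reply is (R1, Hold), giving (13, 8).
Labs Inc. earns 15 sequentially versus 13 at the Nash outcome: better off.

better off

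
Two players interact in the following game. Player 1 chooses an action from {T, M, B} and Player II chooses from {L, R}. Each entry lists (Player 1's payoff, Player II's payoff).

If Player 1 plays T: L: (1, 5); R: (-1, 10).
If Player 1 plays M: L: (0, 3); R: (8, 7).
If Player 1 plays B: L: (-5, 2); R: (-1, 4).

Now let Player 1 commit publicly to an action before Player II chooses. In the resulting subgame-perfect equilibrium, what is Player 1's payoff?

8

Player II best-responds to each possible Player 1 move:
- T: BR = R, leader payoff -1.
- M: BR = R, leader payoff 8.
- B: BR = R, leader payoff -1.
Player 1's induced payoffs are -1, 8, -1, so Player 1 commits to M. Subgame-perfect outcome: (M, R) with payoffs (8, 7).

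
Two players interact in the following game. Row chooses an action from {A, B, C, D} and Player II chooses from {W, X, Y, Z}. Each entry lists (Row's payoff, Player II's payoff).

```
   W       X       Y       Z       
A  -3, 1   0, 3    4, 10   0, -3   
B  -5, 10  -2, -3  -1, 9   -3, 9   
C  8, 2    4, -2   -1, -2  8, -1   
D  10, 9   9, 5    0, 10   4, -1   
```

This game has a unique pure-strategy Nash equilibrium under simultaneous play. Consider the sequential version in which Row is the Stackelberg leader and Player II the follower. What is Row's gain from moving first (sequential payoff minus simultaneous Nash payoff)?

4

Player II best-responds to each possible Row move:
- A: BR = Y, leader payoff 4.
- B: BR = W, leader payoff -5.
- C: BR = W, leader payoff 8.
- D: BR = Y, leader payoff 0.
Row's induced payoffs are 4, -5, 8, 0, so Row commits to C. Subgame-perfect outcome: (C, W) with payoffs (8, 2).
For the simultaneous game, intersect best replies.
Row's best replies: W→D; X→D; Y→A; Z→C.
Player II's best replies: A→Y; B→W; C→W; D→Y.
The unique mutual best reply is (A, Y), giving (4, 10).
Row's commitment gain: 8 − 4 = 4.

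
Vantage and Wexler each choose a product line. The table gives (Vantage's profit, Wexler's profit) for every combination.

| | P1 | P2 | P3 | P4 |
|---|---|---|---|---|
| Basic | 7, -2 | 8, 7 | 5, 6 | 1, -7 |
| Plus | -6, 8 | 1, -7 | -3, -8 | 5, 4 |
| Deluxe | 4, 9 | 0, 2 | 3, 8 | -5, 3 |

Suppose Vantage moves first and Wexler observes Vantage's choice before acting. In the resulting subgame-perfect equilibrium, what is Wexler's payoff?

7

Work backward from Wexler's decision.
- Basic: BR = P2, leader payoff 8.
- Plus: BR = P1, leader payoff -6.
- Deluxe: BR = P1, leader payoff 4.
Vantage's induced payoffs are 8, -6, 4, so Vantage commits to Basic. Subgame-perfect outcome: (Basic, P2) with payoffs (8, 7).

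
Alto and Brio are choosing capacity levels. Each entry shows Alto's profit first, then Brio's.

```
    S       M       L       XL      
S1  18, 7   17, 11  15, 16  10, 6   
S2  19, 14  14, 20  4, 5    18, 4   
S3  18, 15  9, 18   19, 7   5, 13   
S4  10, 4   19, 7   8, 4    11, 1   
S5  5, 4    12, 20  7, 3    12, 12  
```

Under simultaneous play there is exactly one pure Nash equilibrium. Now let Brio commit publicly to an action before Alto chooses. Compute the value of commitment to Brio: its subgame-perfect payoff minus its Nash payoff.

Backward induction with Brio moving first.
- S: Alto compares 18, 19, 18, 10, 5 and picks S2; Brio would get 14.
- M: Alto compares 17, 14, 9, 19, 12 and picks S4; Brio would get 7.
- L: Alto compares 15, 4, 19, 8, 7 and picks S3; Brio would get 7.
- XL: Alto compares 10, 18, 5, 11, 12 and picks S2; Brio would get 4.
Brio's induced payoffs are 14, 7, 7, 4, so Brio commits to S. Subgame-perfect outcome: (S2, S) with payoffs (19, 14).
Under simultaneous play:
Alto's best replies: S→S2; M→S4; L→S3; XL→S2.
Brio's best replies: S1→L; S2→M; S3→M; S4→M; S5→M.
Only (S4, M) has each player best-responding; Nash payoffs (19, 7).
Brio's commitment gain: 14 − 7 = 7.

7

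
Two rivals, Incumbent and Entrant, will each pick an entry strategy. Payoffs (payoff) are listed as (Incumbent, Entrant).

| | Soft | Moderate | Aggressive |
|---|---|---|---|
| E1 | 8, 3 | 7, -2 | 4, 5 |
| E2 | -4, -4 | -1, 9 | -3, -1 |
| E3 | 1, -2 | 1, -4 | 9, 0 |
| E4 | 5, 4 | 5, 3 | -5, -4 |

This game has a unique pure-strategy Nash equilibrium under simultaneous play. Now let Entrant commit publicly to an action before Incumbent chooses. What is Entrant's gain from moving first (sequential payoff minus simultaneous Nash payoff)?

Incumbent best-responds to each possible Entrant move:
- Soft: Incumbent compares 8, -4, 1, 5 and picks E1; Entrant would get 3.
- Moderate: Incumbent compares 7, -1, 1, 5 and picks E1; Entrant would get -2.
- Aggressive: Incumbent compares 4, -3, 9, -5 and picks E3; Entrant would get 0.
Maximizing over 3, -2, 0, Entrant chooses Soft. Subgame-perfect outcome: (E1, Soft) with payoffs (8, 3).
Now find the simultaneous Nash equilibrium.
Incumbent's best replies: Soft→E1; Moderate→E1; Aggressive→E3.
Entrant's best replies: E1→Aggressive; E2→Moderate; E3→Aggressive; E4→Soft.
The unique mutual best reply is (E3, Aggressive), giving (9, 0).
Entrant's commitment gain: 3 − 0 = 3.

3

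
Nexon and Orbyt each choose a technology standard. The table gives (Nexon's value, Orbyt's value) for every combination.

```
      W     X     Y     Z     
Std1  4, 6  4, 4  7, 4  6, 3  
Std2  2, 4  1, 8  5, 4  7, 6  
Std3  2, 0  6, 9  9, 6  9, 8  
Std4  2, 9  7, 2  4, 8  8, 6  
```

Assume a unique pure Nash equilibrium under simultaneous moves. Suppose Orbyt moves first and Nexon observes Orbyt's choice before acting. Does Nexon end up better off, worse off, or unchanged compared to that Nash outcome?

better off

Solve by backward induction (Orbyt leads).
- W: Nexon compares 4, 2, 2, 2 and picks Std1; Orbyt would get 6.
- X: Nexon compares 4, 1, 6, 7 and picks Std4; Orbyt would get 2.
- Y: Nexon compares 7, 5, 9, 4 and picks Std3; Orbyt would get 6.
- Z: Nexon compares 6, 7, 9, 8 and picks Std3; Orbyt would get 8.
Among 6, 2, 6, 8, the best is 8 at Z. Subgame-perfect outcome: (Std3, Z) with payoffs (9, 8).
Now find the simultaneous Nash equilibrium.
Nexon's best replies: W→Std1; X→Std4; Y→Std3; Z→Std3.
Orbyt's best replies: Std1→W; Std2→X; Std3→X; Std4→W.
Only (Std1, W) has each player best-responding; Nash payoffs (4, 6).
Nexon earns 9 sequentially versus 4 at the Nash outcome: better off.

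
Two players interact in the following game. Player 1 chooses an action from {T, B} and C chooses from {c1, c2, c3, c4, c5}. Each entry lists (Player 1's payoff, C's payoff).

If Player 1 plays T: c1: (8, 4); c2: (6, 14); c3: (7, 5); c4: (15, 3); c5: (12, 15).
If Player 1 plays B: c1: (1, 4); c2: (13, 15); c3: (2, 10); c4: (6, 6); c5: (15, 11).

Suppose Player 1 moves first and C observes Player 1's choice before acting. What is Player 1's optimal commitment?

B

Work backward from C's decision.
- T: C compares 4, 14, 5, 3, 15 and picks c5; Player 1 would get 12.
- B: C compares 4, 15, 10, 6, 11 and picks c2; Player 1 would get 13.
Player 1's induced payoffs are 12, 13, so Player 1 commits to B. Subgame-perfect outcome: (B, c2) with payoffs (13, 15).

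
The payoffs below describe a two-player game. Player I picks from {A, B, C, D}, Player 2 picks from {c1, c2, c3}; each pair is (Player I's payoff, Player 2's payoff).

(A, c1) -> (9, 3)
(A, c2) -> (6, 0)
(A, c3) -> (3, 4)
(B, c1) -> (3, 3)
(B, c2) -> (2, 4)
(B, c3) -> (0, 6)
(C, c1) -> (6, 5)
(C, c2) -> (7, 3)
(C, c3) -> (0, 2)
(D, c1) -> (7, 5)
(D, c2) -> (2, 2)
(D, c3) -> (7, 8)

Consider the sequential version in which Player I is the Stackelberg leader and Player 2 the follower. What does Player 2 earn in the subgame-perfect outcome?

8

Player 2 best-responds to each possible Player I move:
- A: BR = c3, leader payoff 3.
- B: BR = c3, leader payoff 0.
- C: BR = c1, leader payoff 6.
- D: BR = c3, leader payoff 7.
Maximizing over 3, 0, 6, 7, Player I chooses D. Subgame-perfect outcome: (D, c3) with payoffs (7, 8).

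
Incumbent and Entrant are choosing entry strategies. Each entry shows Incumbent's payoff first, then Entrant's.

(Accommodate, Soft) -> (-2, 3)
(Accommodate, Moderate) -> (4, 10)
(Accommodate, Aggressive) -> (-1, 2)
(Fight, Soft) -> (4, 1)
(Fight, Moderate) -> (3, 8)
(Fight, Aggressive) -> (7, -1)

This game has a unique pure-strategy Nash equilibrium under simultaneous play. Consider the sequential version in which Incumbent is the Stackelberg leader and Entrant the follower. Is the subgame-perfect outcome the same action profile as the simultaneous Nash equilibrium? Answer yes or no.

Entrant best-responds to each possible Incumbent move:
- Accommodate → Entrant plays Moderate (best of 3, 10, 2); Incumbent gets 4.
- Fight → Entrant plays Moderate (best of 1, 8, -1); Incumbent gets 3.
Maximizing over 4, 3, Incumbent chooses Accommodate. Subgame-perfect outcome: (Accommodate, Moderate) with payoffs (4, 10).
Under simultaneous play:
Incumbent's best replies: Soft→Fight; Moderate→Accommodate; Aggressive→Fight.
Entrant's best replies: Accommodate→Moderate; Fight→Moderate.
The unique mutual best reply is (Accommodate, Moderate), giving (4, 10).
Sequential outcome (Accommodate, Moderate) coincides with the Nash profile (Accommodate, Moderate).

yes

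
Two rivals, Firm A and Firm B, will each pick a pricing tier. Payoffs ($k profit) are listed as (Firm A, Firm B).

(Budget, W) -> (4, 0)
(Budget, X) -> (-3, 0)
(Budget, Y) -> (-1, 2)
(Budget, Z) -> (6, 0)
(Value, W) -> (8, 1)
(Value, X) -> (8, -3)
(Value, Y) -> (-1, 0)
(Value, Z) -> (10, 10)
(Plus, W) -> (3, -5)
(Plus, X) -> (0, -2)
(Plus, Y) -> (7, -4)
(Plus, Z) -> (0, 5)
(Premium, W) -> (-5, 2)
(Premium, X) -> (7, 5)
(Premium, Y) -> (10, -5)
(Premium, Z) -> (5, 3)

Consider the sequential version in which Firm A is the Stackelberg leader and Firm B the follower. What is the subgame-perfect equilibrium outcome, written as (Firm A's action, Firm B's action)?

(Value, Z)

Work backward from Firm B's decision.
- Budget: BR = Y, leader payoff -1.
- Value: BR = Z, leader payoff 10.
- Plus: BR = Z, leader payoff 0.
- Premium: BR = X, leader payoff 7.
Firm A's induced payoffs are -1, 10, 0, 7, so Firm A commits to Value. Subgame-perfect outcome: (Value, Z) with payoffs (10, 10).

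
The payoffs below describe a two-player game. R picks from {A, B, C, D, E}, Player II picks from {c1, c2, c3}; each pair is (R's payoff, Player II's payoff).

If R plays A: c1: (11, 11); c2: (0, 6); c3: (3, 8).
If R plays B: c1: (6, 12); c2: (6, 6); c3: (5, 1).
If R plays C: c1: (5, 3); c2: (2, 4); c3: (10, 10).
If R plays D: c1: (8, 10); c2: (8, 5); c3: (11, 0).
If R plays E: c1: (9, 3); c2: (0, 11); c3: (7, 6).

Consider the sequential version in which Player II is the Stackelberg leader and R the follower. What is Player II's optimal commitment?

c1

R best-responds to each possible Player II move:
- c1 → R plays A (best of 11, 6, 5, 8, 9); Player II gets 11.
- c2 → R plays D (best of 0, 6, 2, 8, 0); Player II gets 5.
- c3 → R plays D (best of 3, 5, 10, 11, 7); Player II gets 0.
Player II's induced payoffs are 11, 5, 0, so Player II commits to c1. Subgame-perfect outcome: (A, c1) with payoffs (11, 11).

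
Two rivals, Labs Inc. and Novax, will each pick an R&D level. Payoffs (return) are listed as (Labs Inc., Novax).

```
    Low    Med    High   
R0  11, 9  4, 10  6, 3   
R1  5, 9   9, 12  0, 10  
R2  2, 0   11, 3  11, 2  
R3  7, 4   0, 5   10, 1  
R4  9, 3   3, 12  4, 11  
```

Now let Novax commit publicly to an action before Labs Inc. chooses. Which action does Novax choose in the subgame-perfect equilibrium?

Low

Work backward from Labs Inc.'s decision.
- Low → Labs Inc. plays R0 (best of 11, 5, 2, 7, 9); Novax gets 9.
- Med → Labs Inc. plays R2 (best of 4, 9, 11, 0, 3); Novax gets 3.
- High → Labs Inc. plays R2 (best of 6, 0, 11, 10, 4); Novax gets 2.
Novax's induced payoffs are 9, 3, 2, so Novax commits to Low. Subgame-perfect outcome: (R0, Low) with payoffs (11, 9).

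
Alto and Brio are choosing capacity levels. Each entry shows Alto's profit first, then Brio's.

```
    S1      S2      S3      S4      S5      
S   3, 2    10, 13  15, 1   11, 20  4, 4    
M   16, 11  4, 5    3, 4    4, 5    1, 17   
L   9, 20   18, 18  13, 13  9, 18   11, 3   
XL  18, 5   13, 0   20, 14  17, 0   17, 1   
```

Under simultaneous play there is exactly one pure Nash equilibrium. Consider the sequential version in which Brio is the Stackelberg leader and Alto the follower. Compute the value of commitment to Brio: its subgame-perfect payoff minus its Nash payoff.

Solve by backward induction (Brio leads).
- S1: BR = XL, leader payoff 5.
- S2: BR = L, leader payoff 18.
- S3: BR = XL, leader payoff 14.
- S4: BR = XL, leader payoff 0.
- S5: BR = XL, leader payoff 1.
Among 5, 18, 14, 0, 1, the best is 18 at S2. Subgame-perfect outcome: (L, S2) with payoffs (18, 18).
Now find the simultaneous Nash equilibrium.
Alto's best replies: S1→XL; S2→L; S3→XL; S4→XL; S5→XL.
Brio's best replies: S→S4; M→S5; L→S1; XL→S3.
The unique mutual best reply is (XL, S3), giving (20, 14).
Brio's commitment gain: 18 − 14 = 4.

4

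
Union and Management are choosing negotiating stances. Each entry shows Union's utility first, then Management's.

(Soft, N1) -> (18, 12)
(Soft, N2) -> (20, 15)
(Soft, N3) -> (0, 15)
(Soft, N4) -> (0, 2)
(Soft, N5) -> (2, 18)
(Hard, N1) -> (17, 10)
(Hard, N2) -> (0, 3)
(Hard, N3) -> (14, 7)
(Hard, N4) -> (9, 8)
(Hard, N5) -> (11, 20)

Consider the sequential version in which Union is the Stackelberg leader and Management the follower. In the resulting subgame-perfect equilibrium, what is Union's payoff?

11

Solve by backward induction (Union leads).
- Soft → Management plays N5 (best of 12, 15, 15, 2, 18); Union gets 2.
- Hard → Management plays N5 (best of 10, 3, 7, 8, 20); Union gets 11.
Union's induced payoffs are 2, 11, so Union commits to Hard. Subgame-perfect outcome: (Hard, N5) with payoffs (11, 20).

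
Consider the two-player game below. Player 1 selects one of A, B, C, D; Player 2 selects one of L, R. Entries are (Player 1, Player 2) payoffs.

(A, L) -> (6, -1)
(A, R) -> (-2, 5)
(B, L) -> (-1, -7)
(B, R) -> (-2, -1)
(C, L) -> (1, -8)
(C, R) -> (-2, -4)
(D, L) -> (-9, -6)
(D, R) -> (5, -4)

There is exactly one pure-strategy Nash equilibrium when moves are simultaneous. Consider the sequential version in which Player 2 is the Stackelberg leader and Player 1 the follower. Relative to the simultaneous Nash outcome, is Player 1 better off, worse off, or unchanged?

better off

Work backward from Player 1's decision.
- L: Player 1 compares 6, -1, 1, -9 and picks A; Player 2 would get -1.
- R: Player 1 compares -2, -2, -2, 5 and picks D; Player 2 would get -4.
Maximizing over -1, -4, Player 2 chooses L. Subgame-perfect outcome: (A, L) with payoffs (6, -1).
For the simultaneous game, intersect best replies.
Player 1's best replies: L→A; R→D.
Player 2's best replies: A→R; B→R; C→R; D→R.
The unique mutual best reply is (D, R), giving (5, -4).
Player 1 earns 6 sequentially versus 5 at the Nash outcome: better off.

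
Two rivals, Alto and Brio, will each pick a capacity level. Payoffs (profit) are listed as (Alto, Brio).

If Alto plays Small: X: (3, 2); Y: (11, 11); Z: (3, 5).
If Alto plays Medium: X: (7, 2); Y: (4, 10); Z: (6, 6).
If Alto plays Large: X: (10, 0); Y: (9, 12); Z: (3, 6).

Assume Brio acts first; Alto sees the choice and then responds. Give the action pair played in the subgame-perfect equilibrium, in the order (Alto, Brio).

Work backward from Alto's decision.
- X → Alto plays Large (best of 3, 7, 10); Brio gets 0.
- Y → Alto plays Small (best of 11, 4, 9); Brio gets 11.
- Z → Alto plays Medium (best of 3, 6, 3); Brio gets 6.
Brio's induced payoffs are 0, 11, 6, so Brio commits to Y. Subgame-perfect outcome: (Small, Y) with payoffs (11, 11).

(Small, Y)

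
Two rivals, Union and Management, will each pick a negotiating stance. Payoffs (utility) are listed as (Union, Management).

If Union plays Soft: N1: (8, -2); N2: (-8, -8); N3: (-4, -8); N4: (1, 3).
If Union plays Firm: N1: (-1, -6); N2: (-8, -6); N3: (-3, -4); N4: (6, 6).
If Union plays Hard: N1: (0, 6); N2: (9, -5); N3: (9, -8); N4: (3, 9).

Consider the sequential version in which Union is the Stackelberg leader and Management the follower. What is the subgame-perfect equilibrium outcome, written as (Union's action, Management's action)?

(Firm, N4)

Work backward from Management's decision.
- Soft: Management compares -2, -8, -8, 3 and picks N4; Union would get 1.
- Firm: Management compares -6, -6, -4, 6 and picks N4; Union would get 6.
- Hard: Management compares 6, -5, -8, 9 and picks N4; Union would get 3.
Union's induced payoffs are 1, 6, 3, so Union commits to Firm. Subgame-perfect outcome: (Firm, N4) with payoffs (6, 6).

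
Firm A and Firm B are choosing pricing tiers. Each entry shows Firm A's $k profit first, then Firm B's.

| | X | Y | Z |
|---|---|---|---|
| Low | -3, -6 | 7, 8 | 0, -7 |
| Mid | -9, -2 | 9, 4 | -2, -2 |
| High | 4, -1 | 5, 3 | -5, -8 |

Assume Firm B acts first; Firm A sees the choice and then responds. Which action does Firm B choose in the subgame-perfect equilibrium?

Y

Solve by backward induction (Firm B leads).
- X: BR = High, leader payoff -1.
- Y: BR = Mid, leader payoff 4.
- Z: BR = Low, leader payoff -7.
Among -1, 4, -7, the best is 4 at Y. Subgame-perfect outcome: (Mid, Y) with payoffs (9, 4).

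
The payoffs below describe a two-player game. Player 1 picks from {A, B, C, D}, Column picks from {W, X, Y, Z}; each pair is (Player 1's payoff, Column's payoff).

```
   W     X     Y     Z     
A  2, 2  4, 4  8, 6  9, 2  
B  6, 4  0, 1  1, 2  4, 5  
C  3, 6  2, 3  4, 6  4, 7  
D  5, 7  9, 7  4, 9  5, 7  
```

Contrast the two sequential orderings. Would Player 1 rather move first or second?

If Player 1 leads: Column's best replies are A→Y, B→Z, C→Z, D→Y; Player 1's induced payoffs 8, 4, 4, 4; outcome (A, Y), payoffs (8, 6).
If Column leads: Player 1's best replies are W→B, X→D, Y→A, Z→A; Column's induced payoffs 4, 7, 6, 2; outcome (D, X), payoffs (9, 7).
Player 1 gets 8 moving first and 9 moving second, so Player 1 prefers to move second.

second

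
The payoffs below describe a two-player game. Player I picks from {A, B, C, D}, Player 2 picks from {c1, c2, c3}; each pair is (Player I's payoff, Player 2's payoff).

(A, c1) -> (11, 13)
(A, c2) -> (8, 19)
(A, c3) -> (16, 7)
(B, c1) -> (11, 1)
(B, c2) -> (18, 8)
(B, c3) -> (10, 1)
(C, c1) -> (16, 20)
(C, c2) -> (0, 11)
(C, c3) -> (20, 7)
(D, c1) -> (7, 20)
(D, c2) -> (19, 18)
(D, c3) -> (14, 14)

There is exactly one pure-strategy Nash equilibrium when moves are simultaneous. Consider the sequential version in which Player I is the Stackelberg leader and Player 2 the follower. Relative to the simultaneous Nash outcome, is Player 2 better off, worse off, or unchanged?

Backward induction with Player I moving first.
- A → Player 2 plays c2 (best of 13, 19, 7); Player I gets 8.
- B → Player 2 plays c2 (best of 1, 8, 1); Player I gets 18.
- C → Player 2 plays c1 (best of 20, 11, 7); Player I gets 16.
- D → Player 2 plays c1 (best of 20, 18, 14); Player I gets 7.
Player I's induced payoffs are 8, 18, 16, 7, so Player I commits to B. Subgame-perfect outcome: (B, c2) with payoffs (18, 8).
Under simultaneous play:
Player I's best replies: c1→C; c2→D; c3→C.
Player 2's best replies: A→c2; B→c2; C→c1; D→c1.
Only (C, c1) has each player best-responding; Nash payoffs (16, 20).
Player 2 earns 8 sequentially versus 20 at the Nash outcome: worse off.

worse off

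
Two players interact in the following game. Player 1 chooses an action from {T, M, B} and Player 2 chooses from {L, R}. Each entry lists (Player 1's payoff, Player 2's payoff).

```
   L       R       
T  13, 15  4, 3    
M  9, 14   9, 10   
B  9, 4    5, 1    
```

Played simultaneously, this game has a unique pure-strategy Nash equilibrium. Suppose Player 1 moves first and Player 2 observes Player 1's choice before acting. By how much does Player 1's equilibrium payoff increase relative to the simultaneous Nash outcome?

0

Backward induction with Player 1 moving first.
- T: BR = L, leader payoff 13.
- M: BR = L, leader payoff 9.
- B: BR = L, leader payoff 9.
Maximizing over 13, 9, 9, Player 1 chooses T. Subgame-perfect outcome: (T, L) with payoffs (13, 15).
Now find the simultaneous Nash equilibrium.
Player 1's best replies: L→T; R→M.
Player 2's best replies: T→L; M→L; B→L.
Only (T, L) has each player best-responding; Nash payoffs (13, 15).
Player 1's commitment gain: 13 − 13 = 0.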